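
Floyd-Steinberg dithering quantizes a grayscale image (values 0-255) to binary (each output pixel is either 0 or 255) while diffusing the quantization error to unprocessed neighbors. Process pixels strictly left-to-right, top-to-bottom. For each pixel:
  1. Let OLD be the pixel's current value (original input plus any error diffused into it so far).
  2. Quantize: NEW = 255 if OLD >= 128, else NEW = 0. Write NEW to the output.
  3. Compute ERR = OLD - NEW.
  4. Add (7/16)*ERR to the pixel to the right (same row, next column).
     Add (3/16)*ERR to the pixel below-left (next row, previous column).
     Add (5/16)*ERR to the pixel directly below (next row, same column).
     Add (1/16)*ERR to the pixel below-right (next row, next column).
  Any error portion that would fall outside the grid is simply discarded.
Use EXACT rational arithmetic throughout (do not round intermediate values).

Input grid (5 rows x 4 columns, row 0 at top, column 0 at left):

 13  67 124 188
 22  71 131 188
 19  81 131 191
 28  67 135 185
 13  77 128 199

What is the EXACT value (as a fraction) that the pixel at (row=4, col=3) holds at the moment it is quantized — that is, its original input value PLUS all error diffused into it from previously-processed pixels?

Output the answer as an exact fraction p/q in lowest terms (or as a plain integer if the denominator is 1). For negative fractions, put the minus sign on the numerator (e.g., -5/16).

Answer: 2055001333000349/17592186044416

Derivation:
(0,0): OLD=13 → NEW=0, ERR=13
(0,1): OLD=1163/16 → NEW=0, ERR=1163/16
(0,2): OLD=39885/256 → NEW=255, ERR=-25395/256
(0,3): OLD=592283/4096 → NEW=255, ERR=-452197/4096
(1,0): OLD=10161/256 → NEW=0, ERR=10161/256
(1,1): OLD=191063/2048 → NEW=0, ERR=191063/2048
(1,2): OLD=8169635/65536 → NEW=0, ERR=8169635/65536
(1,3): OLD=211642853/1048576 → NEW=255, ERR=-55744027/1048576
(2,0): OLD=1602221/32768 → NEW=0, ERR=1602221/32768
(2,1): OLD=165045951/1048576 → NEW=255, ERR=-102340929/1048576
(2,2): OLD=258198971/2097152 → NEW=0, ERR=258198971/2097152
(2,3): OLD=7920277359/33554432 → NEW=255, ERR=-636102801/33554432
(3,0): OLD=419094621/16777216 → NEW=0, ERR=419094621/16777216
(3,1): OLD=19748676035/268435456 → NEW=0, ERR=19748676035/268435456
(3,2): OLD=841842913597/4294967296 → NEW=255, ERR=-253373746883/4294967296
(3,3): OLD=11061172667947/68719476736 → NEW=255, ERR=-6462293899733/68719476736
(4,0): OLD=148608172633/4294967296 → NEW=0, ERR=148608172633/4294967296
(4,1): OLD=3629358991115/34359738368 → NEW=0, ERR=3629358991115/34359738368
(4,2): OLD=156947393846059/1099511627776 → NEW=255, ERR=-123428071236821/1099511627776
(4,3): OLD=2055001333000349/17592186044416 → NEW=0, ERR=2055001333000349/17592186044416
Target (4,3): original=199, with diffused error = 2055001333000349/17592186044416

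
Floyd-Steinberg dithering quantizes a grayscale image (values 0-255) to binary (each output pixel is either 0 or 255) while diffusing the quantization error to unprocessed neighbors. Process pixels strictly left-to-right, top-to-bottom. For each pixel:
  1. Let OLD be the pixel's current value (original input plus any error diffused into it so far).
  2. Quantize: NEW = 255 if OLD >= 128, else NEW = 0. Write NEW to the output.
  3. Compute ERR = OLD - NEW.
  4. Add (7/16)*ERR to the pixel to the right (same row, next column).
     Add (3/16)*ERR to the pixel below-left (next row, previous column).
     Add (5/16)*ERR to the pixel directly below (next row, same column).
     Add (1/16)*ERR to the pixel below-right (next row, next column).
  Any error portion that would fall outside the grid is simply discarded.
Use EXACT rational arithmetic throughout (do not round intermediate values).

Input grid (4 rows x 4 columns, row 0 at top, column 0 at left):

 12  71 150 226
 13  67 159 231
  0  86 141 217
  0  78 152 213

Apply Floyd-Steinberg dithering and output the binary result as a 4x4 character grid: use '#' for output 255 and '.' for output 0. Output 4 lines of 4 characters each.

Answer: ..##
..##
..##
..#.

Derivation:
(0,0): OLD=12 → NEW=0, ERR=12
(0,1): OLD=305/4 → NEW=0, ERR=305/4
(0,2): OLD=11735/64 → NEW=255, ERR=-4585/64
(0,3): OLD=199329/1024 → NEW=255, ERR=-61791/1024
(1,0): OLD=1987/64 → NEW=0, ERR=1987/64
(1,1): OLD=46965/512 → NEW=0, ERR=46965/512
(1,2): OLD=2788473/16384 → NEW=255, ERR=-1389447/16384
(1,3): OLD=44712095/262144 → NEW=255, ERR=-22134625/262144
(2,0): OLD=220375/8192 → NEW=0, ERR=220375/8192
(2,1): OLD=29484365/262144 → NEW=0, ERR=29484365/262144
(2,2): OLD=80534233/524288 → NEW=255, ERR=-53159207/524288
(2,3): OLD=1182404933/8388608 → NEW=255, ERR=-956690107/8388608
(3,0): OLD=123713095/4194304 → NEW=0, ERR=123713095/4194304
(3,1): OLD=7296243289/67108864 → NEW=0, ERR=7296243289/67108864
(3,2): OLD=164848002663/1073741824 → NEW=255, ERR=-108956162457/1073741824
(3,3): OLD=2175467274577/17179869184 → NEW=0, ERR=2175467274577/17179869184
Row 0: ..##
Row 1: ..##
Row 2: ..##
Row 3: ..#.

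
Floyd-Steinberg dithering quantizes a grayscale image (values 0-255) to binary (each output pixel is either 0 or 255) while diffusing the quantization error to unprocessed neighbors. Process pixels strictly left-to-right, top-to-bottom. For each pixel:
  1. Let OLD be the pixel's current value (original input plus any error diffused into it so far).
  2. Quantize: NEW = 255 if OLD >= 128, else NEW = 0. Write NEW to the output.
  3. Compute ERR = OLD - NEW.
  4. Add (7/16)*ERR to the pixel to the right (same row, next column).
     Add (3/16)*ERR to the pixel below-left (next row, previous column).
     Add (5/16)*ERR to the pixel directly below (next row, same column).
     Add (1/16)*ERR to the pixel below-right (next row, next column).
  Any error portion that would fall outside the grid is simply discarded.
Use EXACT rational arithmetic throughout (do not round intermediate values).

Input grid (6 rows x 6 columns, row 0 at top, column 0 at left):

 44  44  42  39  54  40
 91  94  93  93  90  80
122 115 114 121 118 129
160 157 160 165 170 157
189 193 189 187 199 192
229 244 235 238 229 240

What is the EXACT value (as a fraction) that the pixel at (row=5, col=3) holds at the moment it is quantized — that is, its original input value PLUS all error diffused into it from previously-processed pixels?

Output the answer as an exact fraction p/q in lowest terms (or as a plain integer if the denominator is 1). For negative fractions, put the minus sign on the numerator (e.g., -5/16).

Answer: 242991312243516635/1125899906842624

Derivation:
(0,0): OLD=44 → NEW=0, ERR=44
(0,1): OLD=253/4 → NEW=0, ERR=253/4
(0,2): OLD=4459/64 → NEW=0, ERR=4459/64
(0,3): OLD=71149/1024 → NEW=0, ERR=71149/1024
(0,4): OLD=1382779/16384 → NEW=0, ERR=1382779/16384
(0,5): OLD=20165213/262144 → NEW=0, ERR=20165213/262144
(1,0): OLD=7463/64 → NEW=0, ERR=7463/64
(1,1): OLD=92465/512 → NEW=255, ERR=-38095/512
(1,2): OLD=1625317/16384 → NEW=0, ERR=1625317/16384
(1,3): OLD=11684593/65536 → NEW=255, ERR=-5027087/65536
(1,4): OLD=426061027/4194304 → NEW=0, ERR=426061027/4194304
(1,5): OLD=10318344773/67108864 → NEW=255, ERR=-6794415547/67108864
(2,0): OLD=1183659/8192 → NEW=255, ERR=-905301/8192
(2,1): OLD=18163625/262144 → NEW=0, ERR=18163625/262144
(2,2): OLD=655491707/4194304 → NEW=255, ERR=-414055813/4194304
(2,3): OLD=2653689123/33554432 → NEW=0, ERR=2653689123/33554432
(2,4): OLD=172407081385/1073741824 → NEW=255, ERR=-101397083735/1073741824
(2,5): OLD=1071941917743/17179869184 → NEW=0, ERR=1071941917743/17179869184
(3,0): OLD=580731355/4194304 → NEW=255, ERR=-488816165/4194304
(3,1): OLD=3430893471/33554432 → NEW=0, ERR=3430893471/33554432
(3,2): OLD=51819689533/268435456 → NEW=255, ERR=-16631351747/268435456
(3,3): OLD=2383401286791/17179869184 → NEW=255, ERR=-1997465355129/17179869184
(3,4): OLD=14604867289991/137438953472 → NEW=0, ERR=14604867289991/137438953472
(3,5): OLD=477379572143241/2199023255552 → NEW=255, ERR=-83371358022519/2199023255552
(4,0): OLD=92208636181/536870912 → NEW=255, ERR=-44693446379/536870912
(4,1): OLD=1457118149681/8589934592 → NEW=255, ERR=-733315171279/8589934592
(4,2): OLD=32127700847235/274877906944 → NEW=0, ERR=32127700847235/274877906944
(4,3): OLD=958130074647791/4398046511104 → NEW=255, ERR=-163371785683729/4398046511104
(4,4): OLD=14184977078919455/70368744177664 → NEW=255, ERR=-3759052686384865/70368744177664
(4,5): OLD=183997688077962105/1125899906842624 → NEW=255, ERR=-103106788166907015/1125899906842624
(5,0): OLD=25698099120931/137438953472 → NEW=255, ERR=-9348834014429/137438953472
(5,1): OLD=898409303098387/4398046511104 → NEW=255, ERR=-223092557233133/4398046511104
(5,2): OLD=8339825162075937/35184372088832 → NEW=255, ERR=-632189720576223/35184372088832
(5,3): OLD=242991312243516635/1125899906842624 → NEW=255, ERR=-44113164001352485/1125899906842624
Target (5,3): original=238, with diffused error = 242991312243516635/1125899906842624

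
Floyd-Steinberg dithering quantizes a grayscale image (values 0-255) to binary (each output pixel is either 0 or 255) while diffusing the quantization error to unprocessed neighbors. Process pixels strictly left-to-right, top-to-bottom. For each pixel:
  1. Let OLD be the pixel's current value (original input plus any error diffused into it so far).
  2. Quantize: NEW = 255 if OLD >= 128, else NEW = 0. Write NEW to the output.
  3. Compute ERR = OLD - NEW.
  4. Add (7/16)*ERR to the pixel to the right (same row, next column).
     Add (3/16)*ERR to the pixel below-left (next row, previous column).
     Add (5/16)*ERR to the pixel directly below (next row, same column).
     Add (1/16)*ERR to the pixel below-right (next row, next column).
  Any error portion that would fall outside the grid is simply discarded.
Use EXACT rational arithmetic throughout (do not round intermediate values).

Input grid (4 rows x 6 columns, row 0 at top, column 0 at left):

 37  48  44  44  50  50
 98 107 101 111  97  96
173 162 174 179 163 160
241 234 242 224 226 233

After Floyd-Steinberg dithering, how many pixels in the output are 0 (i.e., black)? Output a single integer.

Answer: 11

Derivation:
(0,0): OLD=37 → NEW=0, ERR=37
(0,1): OLD=1027/16 → NEW=0, ERR=1027/16
(0,2): OLD=18453/256 → NEW=0, ERR=18453/256
(0,3): OLD=309395/4096 → NEW=0, ERR=309395/4096
(0,4): OLD=5442565/65536 → NEW=0, ERR=5442565/65536
(0,5): OLD=90526755/1048576 → NEW=0, ERR=90526755/1048576
(1,0): OLD=31129/256 → NEW=0, ERR=31129/256
(1,1): OLD=401583/2048 → NEW=255, ERR=-120657/2048
(1,2): OLD=7597275/65536 → NEW=0, ERR=7597275/65536
(1,3): OLD=53844031/262144 → NEW=255, ERR=-13002689/262144
(1,4): OLD=2049505245/16777216 → NEW=0, ERR=2049505245/16777216
(1,5): OLD=48751777531/268435456 → NEW=255, ERR=-19699263749/268435456
(2,0): OLD=6552053/32768 → NEW=255, ERR=-1803787/32768
(2,1): OLD=156072023/1048576 → NEW=255, ERR=-111314857/1048576
(2,2): OLD=2530004933/16777216 → NEW=255, ERR=-1748185147/16777216
(2,3): OLD=19872604125/134217728 → NEW=255, ERR=-14352916515/134217728
(2,4): OLD=590686712855/4294967296 → NEW=255, ERR=-504529947625/4294967296
(2,5): OLD=6412138887185/68719476736 → NEW=0, ERR=6412138887185/68719476736
(3,0): OLD=3420758565/16777216 → NEW=255, ERR=-857431515/16777216
(3,1): OLD=20869296577/134217728 → NEW=255, ERR=-13356224063/134217728
(3,2): OLD=149481508627/1073741824 → NEW=255, ERR=-124322656493/1073741824
(3,3): OLD=7654536524153/68719476736 → NEW=0, ERR=7654536524153/68719476736
(3,4): OLD=136798355571161/549755813888 → NEW=255, ERR=-3389376970279/549755813888
(3,5): OLD=2217669757573911/8796093022208 → NEW=255, ERR=-25333963089129/8796093022208
Output grid:
  Row 0: ......  (6 black, running=6)
  Row 1: .#.#.#  (3 black, running=9)
  Row 2: #####.  (1 black, running=10)
  Row 3: ###.##  (1 black, running=11)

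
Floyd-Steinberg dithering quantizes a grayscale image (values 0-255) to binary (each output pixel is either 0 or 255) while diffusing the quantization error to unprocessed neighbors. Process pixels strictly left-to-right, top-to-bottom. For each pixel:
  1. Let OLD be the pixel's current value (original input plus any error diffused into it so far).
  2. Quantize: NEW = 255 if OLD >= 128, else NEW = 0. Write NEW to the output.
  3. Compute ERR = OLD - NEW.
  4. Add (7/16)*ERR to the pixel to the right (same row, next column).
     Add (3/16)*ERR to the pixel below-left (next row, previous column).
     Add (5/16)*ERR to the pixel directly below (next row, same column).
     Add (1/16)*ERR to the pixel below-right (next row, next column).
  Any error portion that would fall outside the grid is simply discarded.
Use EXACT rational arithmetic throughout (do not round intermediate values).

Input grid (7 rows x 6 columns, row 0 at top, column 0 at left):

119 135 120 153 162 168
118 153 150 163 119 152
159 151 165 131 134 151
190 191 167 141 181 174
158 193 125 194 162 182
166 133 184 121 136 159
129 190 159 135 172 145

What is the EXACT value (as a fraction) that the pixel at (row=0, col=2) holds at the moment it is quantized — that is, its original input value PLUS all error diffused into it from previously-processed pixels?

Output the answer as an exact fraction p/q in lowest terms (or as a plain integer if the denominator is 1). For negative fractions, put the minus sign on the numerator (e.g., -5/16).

Answer: 23111/256

Derivation:
(0,0): OLD=119 → NEW=0, ERR=119
(0,1): OLD=2993/16 → NEW=255, ERR=-1087/16
(0,2): OLD=23111/256 → NEW=0, ERR=23111/256
Target (0,2): original=120, with diffused error = 23111/256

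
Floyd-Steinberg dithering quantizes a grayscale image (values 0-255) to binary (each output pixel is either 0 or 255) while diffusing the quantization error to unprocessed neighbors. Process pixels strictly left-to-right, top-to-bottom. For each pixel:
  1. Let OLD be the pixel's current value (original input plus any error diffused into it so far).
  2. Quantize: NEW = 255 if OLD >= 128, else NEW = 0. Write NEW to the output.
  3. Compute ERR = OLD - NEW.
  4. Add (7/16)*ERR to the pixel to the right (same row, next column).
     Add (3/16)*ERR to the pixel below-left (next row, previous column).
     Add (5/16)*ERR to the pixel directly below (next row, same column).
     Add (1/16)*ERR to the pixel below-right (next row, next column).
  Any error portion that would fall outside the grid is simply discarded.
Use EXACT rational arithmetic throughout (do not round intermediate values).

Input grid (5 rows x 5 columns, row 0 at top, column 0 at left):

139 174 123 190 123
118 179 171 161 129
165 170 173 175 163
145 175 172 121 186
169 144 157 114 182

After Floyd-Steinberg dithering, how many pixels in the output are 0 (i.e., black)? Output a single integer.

(0,0): OLD=139 → NEW=255, ERR=-116
(0,1): OLD=493/4 → NEW=0, ERR=493/4
(0,2): OLD=11323/64 → NEW=255, ERR=-4997/64
(0,3): OLD=159581/1024 → NEW=255, ERR=-101539/1024
(0,4): OLD=1304459/16384 → NEW=0, ERR=1304459/16384
(1,0): OLD=6711/64 → NEW=0, ERR=6711/64
(1,1): OLD=123649/512 → NEW=255, ERR=-6911/512
(1,2): OLD=2126741/16384 → NEW=255, ERR=-2051179/16384
(1,3): OLD=5589489/65536 → NEW=0, ERR=5589489/65536
(1,4): OLD=193983411/1048576 → NEW=255, ERR=-73403469/1048576
(2,0): OLD=1599387/8192 → NEW=255, ERR=-489573/8192
(2,1): OLD=32169177/262144 → NEW=0, ERR=32169177/262144
(2,2): OLD=850239947/4194304 → NEW=255, ERR=-219307573/4194304
(2,3): OLD=10591591217/67108864 → NEW=255, ERR=-6521169103/67108864
(2,4): OLD=111606260247/1073741824 → NEW=0, ERR=111606260247/1073741824
(3,0): OLD=626349931/4194304 → NEW=255, ERR=-443197589/4194304
(3,1): OLD=5153309071/33554432 → NEW=255, ERR=-3403071089/33554432
(3,2): OLD=108167794645/1073741824 → NEW=0, ERR=108167794645/1073741824
(3,3): OLD=324115155949/2147483648 → NEW=255, ERR=-223493174291/2147483648
(3,4): OLD=5733844307585/34359738368 → NEW=255, ERR=-3027888976255/34359738368
(4,0): OLD=62794067301/536870912 → NEW=0, ERR=62794067301/536870912
(4,1): OLD=3019571531621/17179869184 → NEW=255, ERR=-1361295110299/17179869184
(4,2): OLD=35173980609163/274877906944 → NEW=0, ERR=35173980609163/274877906944
(4,3): OLD=559581154982757/4398046511104 → NEW=0, ERR=559581154982757/4398046511104
(4,4): OLD=14328616559462979/70368744177664 → NEW=255, ERR=-3615413205841341/70368744177664
Output grid:
  Row 0: #.##.  (2 black, running=2)
  Row 1: .##.#  (2 black, running=4)
  Row 2: #.##.  (2 black, running=6)
  Row 3: ##.##  (1 black, running=7)
  Row 4: .#..#  (3 black, running=10)

Answer: 10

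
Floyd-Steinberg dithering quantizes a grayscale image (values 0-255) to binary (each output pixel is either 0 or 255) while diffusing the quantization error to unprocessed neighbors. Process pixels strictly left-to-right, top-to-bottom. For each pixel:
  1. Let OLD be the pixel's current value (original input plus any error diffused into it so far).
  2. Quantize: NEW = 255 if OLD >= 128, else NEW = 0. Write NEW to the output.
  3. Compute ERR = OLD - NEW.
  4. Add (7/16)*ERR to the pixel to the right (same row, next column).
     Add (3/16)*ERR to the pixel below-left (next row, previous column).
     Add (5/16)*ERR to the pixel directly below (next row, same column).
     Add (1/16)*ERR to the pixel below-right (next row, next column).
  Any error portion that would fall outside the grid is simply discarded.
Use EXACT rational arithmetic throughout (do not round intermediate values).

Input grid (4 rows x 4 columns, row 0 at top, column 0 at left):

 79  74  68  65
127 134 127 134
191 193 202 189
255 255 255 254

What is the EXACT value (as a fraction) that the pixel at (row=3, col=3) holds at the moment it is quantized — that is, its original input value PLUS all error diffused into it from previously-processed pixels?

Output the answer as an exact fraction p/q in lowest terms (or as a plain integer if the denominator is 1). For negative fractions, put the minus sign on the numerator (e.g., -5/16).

Answer: 19582323319209/68719476736

Derivation:
(0,0): OLD=79 → NEW=0, ERR=79
(0,1): OLD=1737/16 → NEW=0, ERR=1737/16
(0,2): OLD=29567/256 → NEW=0, ERR=29567/256
(0,3): OLD=473209/4096 → NEW=0, ERR=473209/4096
(1,0): OLD=44043/256 → NEW=255, ERR=-21237/256
(1,1): OLD=324045/2048 → NEW=255, ERR=-198195/2048
(1,2): OLD=9778001/65536 → NEW=255, ERR=-6933679/65536
(1,3): OLD=137399303/1048576 → NEW=255, ERR=-129987577/1048576
(2,0): OLD=4814623/32768 → NEW=255, ERR=-3541217/32768
(2,1): OLD=94849221/1048576 → NEW=0, ERR=94849221/1048576
(2,2): OLD=375851161/2097152 → NEW=255, ERR=-158922599/2097152
(2,3): OLD=3707575957/33554432 → NEW=0, ERR=3707575957/33554432
(3,0): OLD=3996143023/16777216 → NEW=255, ERR=-282047057/16777216
(3,1): OLD=68437404081/268435456 → NEW=255, ERR=-13637199/268435456
(3,2): OLD=1106673960271/4294967296 → NEW=255, ERR=11457299791/4294967296
(3,3): OLD=19582323319209/68719476736 → NEW=255, ERR=2058856751529/68719476736
Target (3,3): original=254, with diffused error = 19582323319209/68719476736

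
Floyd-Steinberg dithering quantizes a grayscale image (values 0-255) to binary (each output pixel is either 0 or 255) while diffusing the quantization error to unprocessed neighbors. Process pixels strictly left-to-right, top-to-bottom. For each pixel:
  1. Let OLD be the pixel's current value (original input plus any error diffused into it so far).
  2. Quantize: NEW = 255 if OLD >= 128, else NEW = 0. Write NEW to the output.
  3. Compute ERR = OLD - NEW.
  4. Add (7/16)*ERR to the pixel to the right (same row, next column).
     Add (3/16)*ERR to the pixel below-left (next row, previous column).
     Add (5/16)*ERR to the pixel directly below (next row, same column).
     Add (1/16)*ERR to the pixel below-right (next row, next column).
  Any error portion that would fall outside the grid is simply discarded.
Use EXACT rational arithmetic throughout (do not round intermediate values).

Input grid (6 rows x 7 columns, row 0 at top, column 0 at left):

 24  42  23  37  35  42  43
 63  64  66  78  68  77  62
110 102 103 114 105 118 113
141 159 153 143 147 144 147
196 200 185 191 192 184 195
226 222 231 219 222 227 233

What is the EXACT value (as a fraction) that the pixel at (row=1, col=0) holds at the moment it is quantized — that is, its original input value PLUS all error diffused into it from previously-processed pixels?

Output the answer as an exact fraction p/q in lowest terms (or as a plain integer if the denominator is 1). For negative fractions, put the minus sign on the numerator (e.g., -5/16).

Answer: 2571/32

Derivation:
(0,0): OLD=24 → NEW=0, ERR=24
(0,1): OLD=105/2 → NEW=0, ERR=105/2
(0,2): OLD=1471/32 → NEW=0, ERR=1471/32
(0,3): OLD=29241/512 → NEW=0, ERR=29241/512
(0,4): OLD=491407/8192 → NEW=0, ERR=491407/8192
(0,5): OLD=8944873/131072 → NEW=0, ERR=8944873/131072
(0,6): OLD=152791647/2097152 → NEW=0, ERR=152791647/2097152
(1,0): OLD=2571/32 → NEW=0, ERR=2571/32
Target (1,0): original=63, with diffused error = 2571/32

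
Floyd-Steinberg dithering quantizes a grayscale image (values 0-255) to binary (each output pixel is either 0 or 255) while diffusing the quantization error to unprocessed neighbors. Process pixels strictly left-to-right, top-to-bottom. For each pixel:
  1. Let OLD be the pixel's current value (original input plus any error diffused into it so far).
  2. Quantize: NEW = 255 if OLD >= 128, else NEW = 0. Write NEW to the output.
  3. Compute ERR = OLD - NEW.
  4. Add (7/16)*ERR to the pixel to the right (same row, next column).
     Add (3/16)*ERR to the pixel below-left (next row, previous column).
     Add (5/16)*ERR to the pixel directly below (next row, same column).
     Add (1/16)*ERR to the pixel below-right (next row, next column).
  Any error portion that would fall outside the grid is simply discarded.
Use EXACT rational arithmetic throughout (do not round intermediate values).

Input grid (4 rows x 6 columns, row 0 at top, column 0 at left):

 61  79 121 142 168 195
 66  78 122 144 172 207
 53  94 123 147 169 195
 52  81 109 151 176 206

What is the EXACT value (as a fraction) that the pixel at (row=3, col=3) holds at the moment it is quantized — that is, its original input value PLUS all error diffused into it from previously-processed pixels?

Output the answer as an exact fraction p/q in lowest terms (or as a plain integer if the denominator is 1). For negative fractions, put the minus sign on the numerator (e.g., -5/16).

Answer: 14546617384129/68719476736

Derivation:
(0,0): OLD=61 → NEW=0, ERR=61
(0,1): OLD=1691/16 → NEW=0, ERR=1691/16
(0,2): OLD=42813/256 → NEW=255, ERR=-22467/256
(0,3): OLD=424363/4096 → NEW=0, ERR=424363/4096
(0,4): OLD=13980589/65536 → NEW=255, ERR=-2731091/65536
(0,5): OLD=185354683/1048576 → NEW=255, ERR=-82032197/1048576
(1,0): OLD=26849/256 → NEW=0, ERR=26849/256
(1,1): OLD=295463/2048 → NEW=255, ERR=-226777/2048
(1,2): OLD=4729139/65536 → NEW=0, ERR=4729139/65536
(1,3): OLD=51025783/262144 → NEW=255, ERR=-15820937/262144
(1,4): OLD=2086747973/16777216 → NEW=0, ERR=2086747973/16777216
(1,5): OLD=62911640147/268435456 → NEW=255, ERR=-5539401133/268435456
(2,0): OLD=2130333/32768 → NEW=0, ERR=2130333/32768
(2,1): OLD=113167247/1048576 → NEW=0, ERR=113167247/1048576
(2,2): OLD=2928138349/16777216 → NEW=255, ERR=-1350051731/16777216
(2,3): OLD=16208926789/134217728 → NEW=0, ERR=16208926789/134217728
(2,4): OLD=1086895443023/4294967296 → NEW=255, ERR=-8321217457/4294967296
(2,5): OLD=13433104831769/68719476736 → NEW=255, ERR=-4090361735911/68719476736
(3,0): OLD=1552770253/16777216 → NEW=0, ERR=1552770253/16777216
(3,1): OLD=19353309385/134217728 → NEW=255, ERR=-14872211255/134217728
(3,2): OLD=69540178795/1073741824 → NEW=0, ERR=69540178795/1073741824
(3,3): OLD=14546617384129/68719476736 → NEW=255, ERR=-2976849183551/68719476736
Target (3,3): original=151, with diffused error = 14546617384129/68719476736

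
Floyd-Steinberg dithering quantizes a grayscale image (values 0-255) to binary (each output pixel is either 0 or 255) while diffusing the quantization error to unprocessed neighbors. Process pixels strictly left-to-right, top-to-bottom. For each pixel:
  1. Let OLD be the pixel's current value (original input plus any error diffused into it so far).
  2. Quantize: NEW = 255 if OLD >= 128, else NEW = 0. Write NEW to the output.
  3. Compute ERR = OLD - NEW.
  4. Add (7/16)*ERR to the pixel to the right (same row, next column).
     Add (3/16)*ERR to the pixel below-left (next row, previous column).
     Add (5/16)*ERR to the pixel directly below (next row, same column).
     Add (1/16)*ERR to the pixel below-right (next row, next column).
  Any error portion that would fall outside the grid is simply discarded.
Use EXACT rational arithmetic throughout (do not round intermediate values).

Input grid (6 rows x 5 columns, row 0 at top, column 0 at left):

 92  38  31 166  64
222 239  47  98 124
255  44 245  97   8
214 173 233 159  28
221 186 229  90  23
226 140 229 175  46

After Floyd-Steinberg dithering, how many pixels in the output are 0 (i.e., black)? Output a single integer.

(0,0): OLD=92 → NEW=0, ERR=92
(0,1): OLD=313/4 → NEW=0, ERR=313/4
(0,2): OLD=4175/64 → NEW=0, ERR=4175/64
(0,3): OLD=199209/1024 → NEW=255, ERR=-61911/1024
(0,4): OLD=615199/16384 → NEW=0, ERR=615199/16384
(1,0): OLD=16987/64 → NEW=255, ERR=667/64
(1,1): OLD=146429/512 → NEW=255, ERR=15869/512
(1,2): OLD=1220609/16384 → NEW=0, ERR=1220609/16384
(1,3): OLD=8048973/65536 → NEW=0, ERR=8048973/65536
(1,4): OLD=194707911/1048576 → NEW=255, ERR=-72678969/1048576
(2,0): OLD=2163247/8192 → NEW=255, ERR=74287/8192
(2,1): OLD=18945973/262144 → NEW=0, ERR=18945973/262144
(2,2): OLD=1362587615/4194304 → NEW=255, ERR=293040095/4194304
(2,3): OLD=10576840109/67108864 → NEW=255, ERR=-6535920211/67108864
(2,4): OLD=-52176628613/1073741824 → NEW=0, ERR=-52176628613/1073741824
(3,0): OLD=966304895/4194304 → NEW=255, ERR=-103242625/4194304
(3,1): OLD=6659984083/33554432 → NEW=255, ERR=-1896396077/33554432
(3,2): OLD=232317915969/1073741824 → NEW=255, ERR=-41486249151/1073741824
(3,3): OLD=229601277225/2147483648 → NEW=0, ERR=229601277225/2147483648
(3,4): OLD=1838365881997/34359738368 → NEW=0, ERR=1838365881997/34359738368
(4,0): OLD=108829578321/536870912 → NEW=255, ERR=-28072504239/536870912
(4,1): OLD=2348128377105/17179869184 → NEW=255, ERR=-2032738264815/17179869184
(4,2): OLD=49938448766367/274877906944 → NEW=255, ERR=-20155417504353/274877906944
(4,3): OLD=435181382278161/4398046511104 → NEW=0, ERR=435181382278161/4398046511104
(4,4): OLD=6311528372268279/70368744177664 → NEW=0, ERR=6311528372268279/70368744177664
(5,0): OLD=51532591496659/274877906944 → NEW=255, ERR=-18561274774061/274877906944
(5,1): OLD=124169576133753/2199023255552 → NEW=0, ERR=124169576133753/2199023255552
(5,2): OLD=17025546233251201/70368744177664 → NEW=255, ERR=-918483532053119/70368744177664
(5,3): OLD=59798101947757679/281474976710656 → NEW=255, ERR=-11978017113459601/281474976710656
(5,4): OLD=277401638975993493/4503599627370496 → NEW=0, ERR=277401638975993493/4503599627370496
Output grid:
  Row 0: ...#.  (4 black, running=4)
  Row 1: ##..#  (2 black, running=6)
  Row 2: #.##.  (2 black, running=8)
  Row 3: ###..  (2 black, running=10)
  Row 4: ###..  (2 black, running=12)
  Row 5: #.##.  (2 black, running=14)

Answer: 14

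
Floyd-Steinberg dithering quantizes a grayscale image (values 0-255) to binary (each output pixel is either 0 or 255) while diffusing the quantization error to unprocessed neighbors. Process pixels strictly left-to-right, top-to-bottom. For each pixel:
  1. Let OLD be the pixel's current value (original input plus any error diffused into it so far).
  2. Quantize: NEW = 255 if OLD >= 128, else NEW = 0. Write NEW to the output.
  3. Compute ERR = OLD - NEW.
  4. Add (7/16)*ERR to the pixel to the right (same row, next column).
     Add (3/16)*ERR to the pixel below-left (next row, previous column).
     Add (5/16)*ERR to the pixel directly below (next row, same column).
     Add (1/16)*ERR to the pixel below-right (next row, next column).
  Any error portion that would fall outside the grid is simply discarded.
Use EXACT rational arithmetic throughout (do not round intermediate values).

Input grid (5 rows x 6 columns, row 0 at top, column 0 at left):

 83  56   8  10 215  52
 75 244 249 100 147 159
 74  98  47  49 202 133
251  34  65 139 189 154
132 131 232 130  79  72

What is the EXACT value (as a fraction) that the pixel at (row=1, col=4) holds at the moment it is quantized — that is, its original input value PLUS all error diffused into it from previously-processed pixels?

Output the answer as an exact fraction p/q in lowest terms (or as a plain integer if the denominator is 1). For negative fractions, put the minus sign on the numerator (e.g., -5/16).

(0,0): OLD=83 → NEW=0, ERR=83
(0,1): OLD=1477/16 → NEW=0, ERR=1477/16
(0,2): OLD=12387/256 → NEW=0, ERR=12387/256
(0,3): OLD=127669/4096 → NEW=0, ERR=127669/4096
(0,4): OLD=14983923/65536 → NEW=255, ERR=-1727757/65536
(0,5): OLD=42431653/1048576 → NEW=0, ERR=42431653/1048576
(1,0): OLD=30271/256 → NEW=0, ERR=30271/256
(1,1): OLD=693945/2048 → NEW=255, ERR=171705/2048
(1,2): OLD=20474413/65536 → NEW=255, ERR=3762733/65536
(1,3): OLD=34849513/262144 → NEW=255, ERR=-31997207/262144
(1,4): OLD=1592086619/16777216 → NEW=0, ERR=1592086619/16777216
Target (1,4): original=147, with diffused error = 1592086619/16777216

Answer: 1592086619/16777216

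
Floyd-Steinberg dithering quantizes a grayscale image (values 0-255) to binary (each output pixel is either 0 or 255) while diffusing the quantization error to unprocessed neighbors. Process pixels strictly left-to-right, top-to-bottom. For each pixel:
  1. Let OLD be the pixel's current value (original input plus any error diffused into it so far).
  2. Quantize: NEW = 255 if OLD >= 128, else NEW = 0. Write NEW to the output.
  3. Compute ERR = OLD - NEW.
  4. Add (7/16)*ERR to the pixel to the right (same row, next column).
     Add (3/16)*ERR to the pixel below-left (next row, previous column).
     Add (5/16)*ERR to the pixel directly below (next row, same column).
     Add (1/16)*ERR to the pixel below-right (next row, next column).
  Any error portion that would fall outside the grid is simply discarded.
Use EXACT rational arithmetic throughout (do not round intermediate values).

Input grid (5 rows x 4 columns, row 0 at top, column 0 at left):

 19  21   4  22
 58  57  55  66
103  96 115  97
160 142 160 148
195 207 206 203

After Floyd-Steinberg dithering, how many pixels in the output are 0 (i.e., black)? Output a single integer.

Answer: 11

Derivation:
(0,0): OLD=19 → NEW=0, ERR=19
(0,1): OLD=469/16 → NEW=0, ERR=469/16
(0,2): OLD=4307/256 → NEW=0, ERR=4307/256
(0,3): OLD=120261/4096 → NEW=0, ERR=120261/4096
(1,0): OLD=17775/256 → NEW=0, ERR=17775/256
(1,1): OLD=206601/2048 → NEW=0, ERR=206601/2048
(1,2): OLD=7322301/65536 → NEW=0, ERR=7322301/65536
(1,3): OLD=131185595/1048576 → NEW=0, ERR=131185595/1048576
(2,0): OLD=4705907/32768 → NEW=255, ERR=-3649933/32768
(2,1): OLD=109137697/1048576 → NEW=0, ERR=109137697/1048576
(2,2): OLD=472308037/2097152 → NEW=255, ERR=-62465723/2097152
(2,3): OLD=4363689425/33554432 → NEW=255, ERR=-4192690735/33554432
(3,0): OLD=2427778371/16777216 → NEW=255, ERR=-1850411709/16777216
(3,1): OLD=30528025501/268435456 → NEW=0, ERR=30528025501/268435456
(3,2): OLD=788227555939/4294967296 → NEW=255, ERR=-306989104541/4294967296
(3,3): OLD=5210306954037/68719476736 → NEW=0, ERR=5210306954037/68719476736
(4,0): OLD=781069762503/4294967296 → NEW=255, ERR=-314146897977/4294967296
(4,1): OLD=6536736363733/34359738368 → NEW=255, ERR=-2224996920107/34359738368
(4,2): OLD=194236405467445/1099511627776 → NEW=255, ERR=-86139059615435/1099511627776
(4,3): OLD=3306475695268867/17592186044416 → NEW=255, ERR=-1179531746057213/17592186044416
Output grid:
  Row 0: ....  (4 black, running=4)
  Row 1: ....  (4 black, running=8)
  Row 2: #.##  (1 black, running=9)
  Row 3: #.#.  (2 black, running=11)
  Row 4: ####  (0 black, running=11)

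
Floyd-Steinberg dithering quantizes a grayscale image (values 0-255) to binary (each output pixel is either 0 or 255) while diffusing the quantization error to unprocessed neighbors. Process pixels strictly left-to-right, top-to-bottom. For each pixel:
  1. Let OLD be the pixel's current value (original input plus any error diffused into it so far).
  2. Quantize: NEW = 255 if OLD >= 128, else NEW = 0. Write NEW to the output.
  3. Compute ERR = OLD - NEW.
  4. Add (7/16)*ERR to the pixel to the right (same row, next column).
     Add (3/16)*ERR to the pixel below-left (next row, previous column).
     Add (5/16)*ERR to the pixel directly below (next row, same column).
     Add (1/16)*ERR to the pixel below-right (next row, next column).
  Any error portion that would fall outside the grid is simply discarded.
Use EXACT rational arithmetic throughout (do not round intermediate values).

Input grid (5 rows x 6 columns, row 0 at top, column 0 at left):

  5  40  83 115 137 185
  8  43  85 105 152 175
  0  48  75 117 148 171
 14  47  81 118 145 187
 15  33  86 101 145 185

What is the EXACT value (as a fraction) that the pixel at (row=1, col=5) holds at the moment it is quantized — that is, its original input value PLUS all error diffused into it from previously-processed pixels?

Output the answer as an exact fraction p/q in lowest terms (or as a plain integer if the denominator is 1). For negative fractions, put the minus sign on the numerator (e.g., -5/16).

Answer: 38731433115/268435456

Derivation:
(0,0): OLD=5 → NEW=0, ERR=5
(0,1): OLD=675/16 → NEW=0, ERR=675/16
(0,2): OLD=25973/256 → NEW=0, ERR=25973/256
(0,3): OLD=652851/4096 → NEW=255, ERR=-391629/4096
(0,4): OLD=6237029/65536 → NEW=0, ERR=6237029/65536
(0,5): OLD=237645763/1048576 → NEW=255, ERR=-29741117/1048576
(1,0): OLD=4473/256 → NEW=0, ERR=4473/256
(1,1): OLD=170319/2048 → NEW=0, ERR=170319/2048
(1,2): OLD=9030779/65536 → NEW=255, ERR=-7680901/65536
(1,3): OLD=12591007/262144 → NEW=0, ERR=12591007/262144
(1,4): OLD=3212166973/16777216 → NEW=255, ERR=-1066023107/16777216
(1,5): OLD=38731433115/268435456 → NEW=255, ERR=-29719608165/268435456
Target (1,5): original=175, with diffused error = 38731433115/268435456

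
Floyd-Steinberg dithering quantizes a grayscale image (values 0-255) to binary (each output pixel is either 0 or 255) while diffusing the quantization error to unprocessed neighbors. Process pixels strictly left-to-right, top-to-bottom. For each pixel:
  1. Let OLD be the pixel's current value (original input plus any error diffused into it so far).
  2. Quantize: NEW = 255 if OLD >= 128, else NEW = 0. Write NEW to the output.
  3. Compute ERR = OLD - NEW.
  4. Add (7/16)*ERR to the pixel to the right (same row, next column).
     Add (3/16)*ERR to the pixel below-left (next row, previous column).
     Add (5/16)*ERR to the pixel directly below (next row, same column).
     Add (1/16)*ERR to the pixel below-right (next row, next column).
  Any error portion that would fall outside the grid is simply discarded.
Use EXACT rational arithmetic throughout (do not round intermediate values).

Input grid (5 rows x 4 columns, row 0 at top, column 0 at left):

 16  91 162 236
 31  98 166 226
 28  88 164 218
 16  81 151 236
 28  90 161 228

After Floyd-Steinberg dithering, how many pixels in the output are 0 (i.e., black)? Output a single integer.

(0,0): OLD=16 → NEW=0, ERR=16
(0,1): OLD=98 → NEW=0, ERR=98
(0,2): OLD=1639/8 → NEW=255, ERR=-401/8
(0,3): OLD=27401/128 → NEW=255, ERR=-5239/128
(1,0): OLD=435/8 → NEW=0, ERR=435/8
(1,1): OLD=9217/64 → NEW=255, ERR=-7103/64
(1,2): OLD=205273/2048 → NEW=0, ERR=205273/2048
(1,3): OLD=8320703/32768 → NEW=255, ERR=-35137/32768
(2,0): OLD=24763/1024 → NEW=0, ERR=24763/1024
(2,1): OLD=2820965/32768 → NEW=0, ERR=2820965/32768
(2,2): OLD=7400605/32768 → NEW=255, ERR=-955235/32768
(2,3): OLD=55358411/262144 → NEW=255, ERR=-11488309/262144
(3,0): OLD=20813583/524288 → NEW=0, ERR=20813583/524288
(3,1): OLD=1017676905/8388608 → NEW=0, ERR=1017676905/8388608
(3,2): OLD=25787203839/134217728 → NEW=255, ERR=-8438316801/134217728
(3,3): OLD=414415209721/2147483648 → NEW=255, ERR=-133193120519/2147483648
(4,0): OLD=8476213739/134217728 → NEW=0, ERR=8476213739/134217728
(4,1): OLD=157017251869/1073741824 → NEW=255, ERR=-116786913251/1073741824
(4,2): OLD=3082781673777/34359738368 → NEW=0, ERR=3082781673777/34359738368
(4,3): OLD=134108138540327/549755813888 → NEW=255, ERR=-6079594001113/549755813888
Output grid:
  Row 0: ..##  (2 black, running=2)
  Row 1: .#.#  (2 black, running=4)
  Row 2: ..##  (2 black, running=6)
  Row 3: ..##  (2 black, running=8)
  Row 4: .#.#  (2 black, running=10)

Answer: 10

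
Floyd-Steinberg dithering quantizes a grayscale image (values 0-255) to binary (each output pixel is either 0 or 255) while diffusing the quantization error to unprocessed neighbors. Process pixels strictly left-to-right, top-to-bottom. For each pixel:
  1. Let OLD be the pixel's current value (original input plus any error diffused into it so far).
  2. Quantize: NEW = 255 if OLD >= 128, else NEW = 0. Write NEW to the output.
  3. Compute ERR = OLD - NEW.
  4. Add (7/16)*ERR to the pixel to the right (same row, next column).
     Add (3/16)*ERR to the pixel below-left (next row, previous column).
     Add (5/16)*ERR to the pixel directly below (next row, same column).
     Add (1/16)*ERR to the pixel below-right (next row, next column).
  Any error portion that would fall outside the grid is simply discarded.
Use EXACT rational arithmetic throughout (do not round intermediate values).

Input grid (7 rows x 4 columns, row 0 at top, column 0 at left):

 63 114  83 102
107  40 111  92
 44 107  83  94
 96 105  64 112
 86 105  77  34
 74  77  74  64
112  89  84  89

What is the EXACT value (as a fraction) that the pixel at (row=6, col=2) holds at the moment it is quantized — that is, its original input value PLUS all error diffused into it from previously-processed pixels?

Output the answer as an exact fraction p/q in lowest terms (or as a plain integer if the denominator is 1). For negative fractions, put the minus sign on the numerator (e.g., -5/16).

(0,0): OLD=63 → NEW=0, ERR=63
(0,1): OLD=2265/16 → NEW=255, ERR=-1815/16
(0,2): OLD=8543/256 → NEW=0, ERR=8543/256
(0,3): OLD=477593/4096 → NEW=0, ERR=477593/4096
(1,0): OLD=26987/256 → NEW=0, ERR=26987/256
(1,1): OLD=124653/2048 → NEW=0, ERR=124653/2048
(1,2): OLD=10671217/65536 → NEW=255, ERR=-6040463/65536
(1,3): OLD=94580199/1048576 → NEW=0, ERR=94580199/1048576
(2,0): OLD=2895231/32768 → NEW=0, ERR=2895231/32768
(2,1): OLD=161462629/1048576 → NEW=255, ERR=-105924251/1048576
(2,2): OLD=64420633/2097152 → NEW=0, ERR=64420633/2097152
(2,3): OLD=4357568213/33554432 → NEW=255, ERR=-4198811947/33554432
(3,0): OLD=1756076943/16777216 → NEW=0, ERR=1756076943/16777216
(3,1): OLD=35032774865/268435456 → NEW=255, ERR=-33418266415/268435456
(3,2): OLD=-45708847825/4294967296 → NEW=0, ERR=-45708847825/4294967296
(3,3): OLD=4821313269961/68719476736 → NEW=0, ERR=4821313269961/68719476736
(4,0): OLD=409598543651/4294967296 → NEW=0, ERR=409598543651/4294967296
(4,1): OLD=3860851351785/34359738368 → NEW=0, ERR=3860851351785/34359738368
(4,2): OLD=140966470045385/1099511627776 → NEW=255, ERR=-139408995037495/1099511627776
(4,3): OLD=-3725043198641/17592186044416 → NEW=0, ERR=-3725043198641/17592186044416
(5,0): OLD=68648426029107/549755813888 → NEW=0, ERR=68648426029107/549755813888
(5,1): OLD=2620042748175301/17592186044416 → NEW=255, ERR=-1865964693150779/17592186044416
(5,2): OLD=-44366981748391/8796093022208 → NEW=0, ERR=-44366981748391/8796093022208
(5,3): OLD=15144091628411385/281474976710656 → NEW=0, ERR=15144091628411385/281474976710656
(6,0): OLD=36911051476798255/281474976710656 → NEW=255, ERR=-34865067584419025/281474976710656
(6,1): OLD=38376482172035897/4503599627370496 → NEW=0, ERR=38376482172035897/4503599627370496
(6,2): OLD=6457123237831463999/72057594037927936 → NEW=0, ERR=6457123237831463999/72057594037927936
Target (6,2): original=84, with diffused error = 6457123237831463999/72057594037927936

Answer: 6457123237831463999/72057594037927936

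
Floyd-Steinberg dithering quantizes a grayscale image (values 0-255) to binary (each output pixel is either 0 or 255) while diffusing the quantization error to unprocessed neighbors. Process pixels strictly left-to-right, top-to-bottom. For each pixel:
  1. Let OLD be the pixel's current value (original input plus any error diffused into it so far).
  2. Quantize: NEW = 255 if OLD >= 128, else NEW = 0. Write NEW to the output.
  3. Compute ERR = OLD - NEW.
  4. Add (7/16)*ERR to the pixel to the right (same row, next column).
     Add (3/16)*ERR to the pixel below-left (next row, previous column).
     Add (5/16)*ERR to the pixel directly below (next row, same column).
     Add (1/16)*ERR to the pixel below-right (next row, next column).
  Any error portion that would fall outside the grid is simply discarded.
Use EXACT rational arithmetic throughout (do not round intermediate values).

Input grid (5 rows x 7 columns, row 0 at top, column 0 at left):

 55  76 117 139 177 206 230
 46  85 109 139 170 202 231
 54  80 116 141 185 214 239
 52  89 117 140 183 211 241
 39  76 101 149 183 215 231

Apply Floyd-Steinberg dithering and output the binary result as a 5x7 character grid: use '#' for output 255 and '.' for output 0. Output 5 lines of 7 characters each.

(0,0): OLD=55 → NEW=0, ERR=55
(0,1): OLD=1601/16 → NEW=0, ERR=1601/16
(0,2): OLD=41159/256 → NEW=255, ERR=-24121/256
(0,3): OLD=400497/4096 → NEW=0, ERR=400497/4096
(0,4): OLD=14403351/65536 → NEW=255, ERR=-2308329/65536
(0,5): OLD=199848353/1048576 → NEW=255, ERR=-67538527/1048576
(0,6): OLD=3385989991/16777216 → NEW=255, ERR=-892200089/16777216
(1,0): OLD=20979/256 → NEW=0, ERR=20979/256
(1,1): OLD=282405/2048 → NEW=255, ERR=-239835/2048
(1,2): OLD=3467401/65536 → NEW=0, ERR=3467401/65536
(1,3): OLD=47240917/262144 → NEW=255, ERR=-19605803/262144
(1,4): OLD=2018409567/16777216 → NEW=0, ERR=2018409567/16777216
(1,5): OLD=29841107215/134217728 → NEW=255, ERR=-4384413425/134217728
(1,6): OLD=421044893697/2147483648 → NEW=255, ERR=-126563436543/2147483648
(2,0): OLD=1889127/32768 → NEW=0, ERR=1889127/32768
(2,1): OLD=87733085/1048576 → NEW=0, ERR=87733085/1048576
(2,2): OLD=2479615575/16777216 → NEW=255, ERR=-1798574505/16777216
(2,3): OLD=12964202079/134217728 → NEW=0, ERR=12964202079/134217728
(2,4): OLD=272789430351/1073741824 → NEW=255, ERR=-1014734769/1073741824
(2,5): OLD=6866690764933/34359738368 → NEW=255, ERR=-1895042518907/34359738368
(2,6): OLD=106878857126643/549755813888 → NEW=255, ERR=-33308875414797/549755813888
(3,0): OLD=1437874807/16777216 → NEW=0, ERR=1437874807/16777216
(3,1): OLD=18273017771/134217728 → NEW=255, ERR=-15952502869/134217728
(3,2): OLD=58883763825/1073741824 → NEW=0, ERR=58883763825/1073741824
(3,3): OLD=804445785767/4294967296 → NEW=255, ERR=-290770874713/4294967296
(3,4): OLD=81793495570039/549755813888 → NEW=255, ERR=-58394236971401/549755813888
(3,5): OLD=597583198463701/4398046511104 → NEW=255, ERR=-523918661867819/4398046511104
(3,6): OLD=11716516254730315/70368744177664 → NEW=255, ERR=-6227513510574005/70368744177664
(4,0): OLD=93409345945/2147483648 → NEW=0, ERR=93409345945/2147483648
(4,1): OLD=2526355866309/34359738368 → NEW=0, ERR=2526355866309/34359738368
(4,2): OLD=71568888751275/549755813888 → NEW=255, ERR=-68618843790165/549755813888
(4,3): OLD=249579185062857/4398046511104 → NEW=0, ERR=249579185062857/4398046511104
(4,4): OLD=5209629819893451/35184372088832 → NEW=255, ERR=-3762385062758709/35184372088832
(4,5): OLD=121324593279055371/1125899906842624 → NEW=0, ERR=121324593279055371/1125899906842624
(4,6): OLD=4378273950359643837/18014398509481984 → NEW=255, ERR=-215397669558262083/18014398509481984
Row 0: ..#.###
Row 1: .#.#.##
Row 2: ..#.###
Row 3: .#.####
Row 4: ..#.#.#

Answer: ..#.###
.#.#.##
..#.###
.#.####
..#.#.#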